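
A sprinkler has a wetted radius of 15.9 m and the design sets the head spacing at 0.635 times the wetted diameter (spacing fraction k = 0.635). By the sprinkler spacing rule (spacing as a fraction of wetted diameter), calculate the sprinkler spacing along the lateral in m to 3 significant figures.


Approach: apply the sprinkler spacing rule (spacing as a fraction of wetted diameter), S = k*(2*R).
S = 0.635 * (2 * 15.9) = 20.2 m
Therefore the sprinkler spacing along the lateral = 20.2 m.


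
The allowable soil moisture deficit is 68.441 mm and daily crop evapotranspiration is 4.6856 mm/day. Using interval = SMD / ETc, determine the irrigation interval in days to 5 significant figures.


interval = 68.441 / 4.6856 = 14.607 days
Therefore the irrigation interval = 14.607 days.


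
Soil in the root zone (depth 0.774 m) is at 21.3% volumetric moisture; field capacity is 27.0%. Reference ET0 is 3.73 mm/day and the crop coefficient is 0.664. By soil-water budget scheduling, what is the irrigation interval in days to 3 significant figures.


Approach: apply soil-water budget scheduling, SMD = (FC-theta)/100*depth*1000; ETc = ET0*Kc; interval = SMD/ETc.
Step 1 — soil moisture deficit:
  SMD = (27.0 - 21.3)/100 * 0.774 * 1000 = 44.118 mm
Step 2 — daily crop ET (ETc = ET0*Kc):
  ETc = 3.73 * 0.664 = 2.4767 mm/day
Step 3 — irrigation interval (SMD/ETc):
  interval = 44.118 / 2.4767 = 17.8 days
Therefore the irrigation interval = 17.8 days.


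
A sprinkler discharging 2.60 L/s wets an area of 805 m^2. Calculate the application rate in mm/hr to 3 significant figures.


Approach: apply the application rate relation, rate = (Q/A)*3600.
rate = (2.60 / 805) * 3600 = 11.6 mm/hr
Therefore the application rate = 11.6 mm/hr.


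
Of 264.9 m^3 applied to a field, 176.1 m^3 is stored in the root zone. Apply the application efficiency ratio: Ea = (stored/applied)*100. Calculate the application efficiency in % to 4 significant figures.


Ea = (176.1/264.9)*100 = 66.48 %
Therefore the application efficiency = 66.48 %.


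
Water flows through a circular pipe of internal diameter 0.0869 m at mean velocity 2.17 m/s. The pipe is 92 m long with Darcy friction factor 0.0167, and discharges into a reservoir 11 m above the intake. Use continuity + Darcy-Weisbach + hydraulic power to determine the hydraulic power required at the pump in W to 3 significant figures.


Approach: apply continuity + Darcy-Weisbach + hydraulic power, Q = A*v; hf = f*(L/D)*(v^2/(2g)); H = static + hf; P = rho*g*Q*H.
Step 1 — flow rate (continuity, Q = A*v):
  A = pi*(0.0869/2)^2 = 0.0059310 m^2
  Q = 0.0059310 * 2.17 = 0.012870 m^3/s
Step 2 — friction head loss (Darcy-Weisbach):
  hf = 0.0167 * (92/0.0869) * (2.17^2 / (2*9.81))
  hf = 4.2433 m
Step 3 — total head: H = 11 + 4.2433 = 15.243 m
Step 4 — hydraulic power (P = rho*g*Q*H):
  P = 1000 * 9.81 * 0.012870 * 15.243 = 1920 W
Therefore the hydraulic power required at the pump = 1920 W.


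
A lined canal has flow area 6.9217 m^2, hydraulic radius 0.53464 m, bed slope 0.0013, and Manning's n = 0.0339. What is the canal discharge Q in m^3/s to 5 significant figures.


Approach: apply Manning's equation, Q = (1/n)*A*R^(2/3)*S^(1/2).
Q = (1/0.0339) * 6.9217 * 0.53464^(2/3) * 0.0013^(1/2) = 4.8494 m^3/s
Therefore the canal discharge Q = 4.8494 m^3/s.


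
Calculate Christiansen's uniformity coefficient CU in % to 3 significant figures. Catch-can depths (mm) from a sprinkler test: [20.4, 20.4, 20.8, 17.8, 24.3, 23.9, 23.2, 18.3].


Approach: apply Christiansen's uniformity coefficient, CU = (1 - mean_abs_deviation/mean)*100.
mean = 21.137 mm
mean |d_i - mean| = 1.9969 mm
CU = (1 - 1.9969/21.137)*100 = 90.6 %
Therefore Christiansen's uniformity coefficient CU = 90.6 %.


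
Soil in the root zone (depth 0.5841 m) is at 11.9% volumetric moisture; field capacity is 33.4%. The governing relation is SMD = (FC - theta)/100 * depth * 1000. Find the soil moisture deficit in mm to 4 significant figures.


SMD = (33.4 - 11.9)/100 * 0.5841 * 1000 = 125.6 mm
Therefore the soil moisture deficit = 125.6 mm.


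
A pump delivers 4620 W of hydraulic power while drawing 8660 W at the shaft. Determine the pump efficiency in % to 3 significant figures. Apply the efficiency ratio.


Approach: apply the efficiency ratio, eta = (P_out/P_in)*100.
eta = (4620 / 8660) * 100 = 53.3 %
Therefore the pump efficiency = 53.3 %.


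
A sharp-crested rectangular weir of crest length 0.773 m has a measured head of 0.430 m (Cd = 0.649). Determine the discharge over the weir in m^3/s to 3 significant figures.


Approach: apply the rectangular weir equation, Q = (2/3)*Cd*L*sqrt(2g)*H^1.5.
Q = (2/3)*0.649*0.773*sqrt(2*9.81)*0.430^1.5 = 0.418 m^3/s
Therefore the discharge over the weir = 0.418 m^3/s.


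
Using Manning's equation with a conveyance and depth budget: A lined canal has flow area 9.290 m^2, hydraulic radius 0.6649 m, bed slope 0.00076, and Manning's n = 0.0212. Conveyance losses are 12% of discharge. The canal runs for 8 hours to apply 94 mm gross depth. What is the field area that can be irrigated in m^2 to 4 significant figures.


Approach: apply Manning's equation with a conveyance and depth budget, Q = (1/n)*A*R^(2/3)*S^(1/2); Q_field = Q*(1-loss); Area = Q_field*t/(d/1000).
Step 1 — canal discharge (Manning's equation):
  Q = (1/0.0212) * 9.290 * 0.6649^(2/3) * 0.00076^(1/2) = 9.20289 m^3/s
Step 2 — delivered flow: Q_field = 9.20289*(1 - 12/100) = 8.09854 m^3/s
Step 3 — volume delivered: V = 8.09854 * 8*3600 = 233238 m^3
Step 4 — area served: A = V / (depth/1000) = 233238 / 0.094 = 2481000 m^2
Therefore the field area that can be irrigated = 2481000 m^2.


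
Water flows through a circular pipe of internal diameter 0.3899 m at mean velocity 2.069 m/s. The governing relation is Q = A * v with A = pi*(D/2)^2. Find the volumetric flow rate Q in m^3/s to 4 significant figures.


A = pi*(0.3899/2)^2 = 0.119398 m^2
Q = 0.119398 * 2.069 = 0.2470 m^3/s
Therefore the volumetric flow rate Q = 0.2470 m^3/s.


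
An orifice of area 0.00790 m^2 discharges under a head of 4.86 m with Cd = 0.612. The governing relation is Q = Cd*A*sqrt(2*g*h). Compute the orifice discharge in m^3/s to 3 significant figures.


Q = 0.612 * 0.00790 * sqrt(2*9.81*4.86) = 0.0472 m^3/s
Therefore the orifice discharge = 0.0472 m^3/s.


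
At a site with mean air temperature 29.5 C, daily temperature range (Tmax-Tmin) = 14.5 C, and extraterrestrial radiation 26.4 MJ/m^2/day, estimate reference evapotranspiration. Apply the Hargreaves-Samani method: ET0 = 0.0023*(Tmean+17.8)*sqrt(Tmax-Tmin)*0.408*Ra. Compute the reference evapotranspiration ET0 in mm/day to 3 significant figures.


ET0 = 0.0023*(29.5+17.8)*sqrt(14.5)*0.408*26.4 = 4.46 mm/day
Therefore the reference evapotranspiration ET0 = 4.46 mm/day.


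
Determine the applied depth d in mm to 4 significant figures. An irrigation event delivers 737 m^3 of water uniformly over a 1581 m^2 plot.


Approach: apply depth from volume over area, d = (V/A)*1000.
d = (737 / 1581) * 1000 = 466.2 mm
Therefore the applied depth d = 466.2 mm.


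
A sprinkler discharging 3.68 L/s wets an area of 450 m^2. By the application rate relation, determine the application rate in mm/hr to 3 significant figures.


Approach: apply the application rate relation, rate = (Q/A)*3600.
rate = (3.68 / 450) * 3600 = 29.4 mm/hr
Therefore the application rate = 29.4 mm/hr.


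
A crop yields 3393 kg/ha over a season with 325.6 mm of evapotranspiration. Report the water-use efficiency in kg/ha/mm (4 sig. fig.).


Approach: apply the water-use efficiency ratio, WUE = yield/ET.
WUE = 3393 / 325.6 = 10.42 kg/ha/mm
Therefore the water-use efficiency = 10.42 kg/ha/mm.


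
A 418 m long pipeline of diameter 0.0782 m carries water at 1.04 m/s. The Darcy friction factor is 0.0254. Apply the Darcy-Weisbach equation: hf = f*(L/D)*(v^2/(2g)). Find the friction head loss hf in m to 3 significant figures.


hf = 0.0254 * (418/0.0782) * (1.04^2 / (2*9.81))
hf = 7.48 m
Therefore the friction head loss hf = 7.48 m.


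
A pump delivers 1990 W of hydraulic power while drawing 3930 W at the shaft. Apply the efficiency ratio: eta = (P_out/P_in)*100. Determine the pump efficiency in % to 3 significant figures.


eta = (1990 / 3930) * 100 = 50.6 %
Therefore the pump efficiency = 50.6 %.


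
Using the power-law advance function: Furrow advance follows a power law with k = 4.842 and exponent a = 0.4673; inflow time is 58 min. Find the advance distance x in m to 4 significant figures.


Approach: apply the power-law advance function, x = k*t^a.
x = 4.842 * 58^0.4673 = 32.29 m
Therefore the advance distance x = 32.29 m.


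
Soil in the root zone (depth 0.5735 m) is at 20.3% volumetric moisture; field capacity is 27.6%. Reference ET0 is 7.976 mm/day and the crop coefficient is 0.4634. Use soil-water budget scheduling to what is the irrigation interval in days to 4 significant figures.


Approach: apply soil-water budget scheduling, SMD = (FC-theta)/100*depth*1000; ETc = ET0*Kc; interval = SMD/ETc.
Step 1 — soil moisture deficit:
  SMD = (27.6 - 20.3)/100 * 0.5735 * 1000 = 41.8655 mm
Step 2 — daily crop ET (ETc = ET0*Kc):
  ETc = 7.976 * 0.4634 = 3.69608 mm/day
Step 3 — irrigation interval (SMD/ETc):
  interval = 41.8655 / 3.69608 = 11.33 days
Therefore the irrigation interval = 11.33 days.


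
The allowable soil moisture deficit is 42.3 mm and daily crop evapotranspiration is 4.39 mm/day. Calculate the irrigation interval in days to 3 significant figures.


Approach: apply the irrigation interval relation, interval = SMD / ETc.
interval = 42.3 / 4.39 = 9.64 days
Therefore the irrigation interval = 9.64 days.


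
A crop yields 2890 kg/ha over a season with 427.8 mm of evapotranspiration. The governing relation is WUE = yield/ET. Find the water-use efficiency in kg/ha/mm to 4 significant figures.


WUE = 2890 / 427.8 = 6.755 kg/ha/mm
Therefore the water-use efficiency = 6.755 kg/ha/mm.


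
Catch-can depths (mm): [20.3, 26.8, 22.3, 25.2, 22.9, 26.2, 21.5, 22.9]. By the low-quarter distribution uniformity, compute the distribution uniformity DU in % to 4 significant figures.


Approach: apply the low-quarter distribution uniformity, DU = (mean of lowest quarter of readings / overall mean)*100.
sorted lowest 2 of 8: [20.3, 21.5] -> mean = 20.9000 mm
overall mean = 23.5125 mm
DU = (20.9000/23.5125)*100 = 88.89 %
Therefore the distribution uniformity DU = 88.89 %.


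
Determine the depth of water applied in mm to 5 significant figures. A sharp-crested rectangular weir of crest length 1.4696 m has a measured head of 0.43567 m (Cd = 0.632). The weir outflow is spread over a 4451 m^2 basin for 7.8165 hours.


Approach: apply the rectangular weir equation with a volume-to-depth conversion, Q = (2/3)*Cd*L*sqrt(2g)*H^1.5; d = Q*t/A * 1000.
Step 1 — weir discharge:
  Q = (2/3)*0.632*1.4696*sqrt(2*9.81)*0.43567^1.5 = 0.7886984 m^3/s
Step 2 — volume: V = 0.7886984 * 7.8165*3600 = 22193.50 m^3
Step 3 — depth: d = V/A * 1000 = 22193.50/4451 * 1000 = 4986.2 mm
Therefore the depth of water applied = 4986.2 mm.


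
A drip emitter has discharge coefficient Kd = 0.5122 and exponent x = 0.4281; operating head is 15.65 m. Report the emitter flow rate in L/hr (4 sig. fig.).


Approach: apply the emitter characteristic equation, q = Kd * h^x.
q = 0.5122 * 15.65^0.4281 = 1.663 L/hr
Therefore the emitter flow rate = 1.663 L/hr.


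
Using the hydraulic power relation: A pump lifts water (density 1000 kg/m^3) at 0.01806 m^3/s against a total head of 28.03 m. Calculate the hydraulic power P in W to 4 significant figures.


Approach: apply the hydraulic power relation, P = rho*g*Q*H.
P = 1000 * 9.81 * 0.01806 * 28.03 = 4966 W
Therefore the hydraulic power P = 4966 W.


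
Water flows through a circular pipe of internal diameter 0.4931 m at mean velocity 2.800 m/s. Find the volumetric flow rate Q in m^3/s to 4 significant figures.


Approach: apply the continuity equation for pipe flow, Q = A * v with A = pi*(D/2)^2.
A = pi*(0.4931/2)^2 = 0.190968 m^2
Q = 0.190968 * 2.800 = 0.5347 m^3/s
Therefore the volumetric flow rate Q = 0.5347 m^3/s.


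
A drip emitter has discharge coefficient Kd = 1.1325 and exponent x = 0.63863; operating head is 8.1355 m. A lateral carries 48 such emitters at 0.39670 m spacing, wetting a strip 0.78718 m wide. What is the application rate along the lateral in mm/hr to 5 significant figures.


Approach: apply the emitter equation with a lateral mass balance, q = Kd*h^x; Q = n*q; rate = Q/(n*spacing*width).
Step 1 — single emitter flow (q = Kd*h^x):
  q = 1.1325 * 8.1355^0.63863 = 4.319534 L/hr
Step 2 — total lateral flow: Q = 48 * 4.319534 = 207.3376 L/hr
Step 3 — wetted area: A = 48 * 0.39670 * 0.78718 = 14.98917 m^2
Step 4 — application rate: Q/A = 207.3376/14.98917 = 13.832 mm/hr
Therefore the application rate along the lateral = 13.832 mm/hr.


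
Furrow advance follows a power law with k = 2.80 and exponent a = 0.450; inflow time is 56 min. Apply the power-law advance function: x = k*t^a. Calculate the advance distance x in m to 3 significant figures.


x = 2.80 * 56^0.450 = 17.1 m
Therefore the advance distance x = 17.1 m.


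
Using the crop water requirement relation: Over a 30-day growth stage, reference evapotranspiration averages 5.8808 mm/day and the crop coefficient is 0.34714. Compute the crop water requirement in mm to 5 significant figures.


Approach: apply the crop water requirement relation, CWR = ET0 * Kc * days.
CWR = 5.8808 * 0.34714 * 30 = 61.244 mm
Therefore the crop water requirement = 61.244 mm.


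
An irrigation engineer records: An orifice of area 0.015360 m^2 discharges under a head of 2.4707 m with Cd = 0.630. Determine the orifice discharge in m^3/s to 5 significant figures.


Approach: apply the orifice equation, Q = Cd*A*sqrt(2*g*h).
Q = 0.630 * 0.015360 * sqrt(2*9.81*2.4707) = 0.067374 m^3/s
Therefore the orifice discharge = 0.067374 m^3/s.


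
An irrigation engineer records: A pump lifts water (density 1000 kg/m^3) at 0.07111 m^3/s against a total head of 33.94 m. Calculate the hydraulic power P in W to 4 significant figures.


Approach: apply the hydraulic power relation, P = rho*g*Q*H.
P = 1000 * 9.81 * 0.07111 * 33.94 = 23680 W
Therefore the hydraulic power P = 23680 W.


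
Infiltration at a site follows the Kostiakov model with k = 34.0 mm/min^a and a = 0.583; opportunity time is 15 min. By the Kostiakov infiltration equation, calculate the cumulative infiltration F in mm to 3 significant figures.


Approach: apply the Kostiakov infiltration equation, F = k*t^a.
F = 34.0 * 15^0.583 = 165 mm
Therefore the cumulative infiltration F = 165 mm.


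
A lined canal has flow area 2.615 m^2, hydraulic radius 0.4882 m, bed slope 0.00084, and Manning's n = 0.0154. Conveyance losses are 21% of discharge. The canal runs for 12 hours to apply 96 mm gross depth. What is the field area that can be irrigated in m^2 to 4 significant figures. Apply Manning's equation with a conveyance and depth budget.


Approach: apply Manning's equation with a conveyance and depth budget, Q = (1/n)*A*R^(2/3)*S^(1/2); Q_field = Q*(1-loss); Area = Q_field*t/(d/1000).
Step 1 — canal discharge (Manning's equation):
  Q = (1/0.0154) * 2.615 * 0.4882^(2/3) * 0.00084^(1/2) = 3.05133 m^3/s
Step 2 — delivered flow: Q_field = 3.05133*(1 - 21/100) = 2.41055 m^3/s
Step 3 — volume delivered: V = 2.41055 * 12*3600 = 104136 m^3
Step 4 — area served: A = V / (depth/1000) = 104136 / 0.096 = 1085000 m^2
Therefore the field area that can be irrigated = 1085000 m^2.


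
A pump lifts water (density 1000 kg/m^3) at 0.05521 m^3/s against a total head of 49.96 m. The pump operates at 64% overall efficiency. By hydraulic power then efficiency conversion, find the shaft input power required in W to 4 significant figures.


Approach: apply hydraulic power then efficiency conversion, P = rho*g*Q*H; P_in = P/eta.
Step 1 — hydraulic power (P = rho*g*Q*H):
  P = 1000 * 9.81 * 0.05521 * 49.96 = 27058.8 W
Step 2 — input power: P_in = P/eta = 27058.8 / 0.64 = 42280 W
Therefore the shaft input power required = 42280 W.


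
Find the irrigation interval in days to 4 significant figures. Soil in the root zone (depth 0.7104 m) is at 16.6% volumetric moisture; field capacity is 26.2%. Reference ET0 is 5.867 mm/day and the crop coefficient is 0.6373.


Approach: apply soil-water budget scheduling, SMD = (FC-theta)/100*depth*1000; ETc = ET0*Kc; interval = SMD/ETc.
Step 1 — soil moisture deficit:
  SMD = (26.2 - 16.6)/100 * 0.7104 * 1000 = 68.1984 mm
Step 2 — daily crop ET (ETc = ET0*Kc):
  ETc = 5.867 * 0.6373 = 3.73904 mm/day
Step 3 — irrigation interval (SMD/ETc):
  interval = 68.1984 / 3.73904 = 18.24 days
Therefore the irrigation interval = 18.24 days.


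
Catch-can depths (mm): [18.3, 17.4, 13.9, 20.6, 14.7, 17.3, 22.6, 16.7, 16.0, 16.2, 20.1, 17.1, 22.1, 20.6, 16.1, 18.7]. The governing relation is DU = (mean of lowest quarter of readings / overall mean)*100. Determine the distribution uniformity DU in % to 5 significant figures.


sorted lowest 4 of 16: [13.9, 14.7, 16.0, 16.1] -> mean = 15.17500 mm
overall mean = 18.02500 mm
DU = (15.17500/18.02500)*100 = 84.189 %
Therefore the distribution uniformity DU = 84.189 %.


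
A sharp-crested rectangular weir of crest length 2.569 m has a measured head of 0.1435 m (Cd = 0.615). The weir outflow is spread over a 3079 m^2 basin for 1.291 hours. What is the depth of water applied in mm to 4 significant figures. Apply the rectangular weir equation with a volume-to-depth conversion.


Approach: apply the rectangular weir equation with a volume-to-depth conversion, Q = (2/3)*Cd*L*sqrt(2g)*H^1.5; d = Q*t/A * 1000.
Step 1 — weir discharge:
  Q = (2/3)*0.615*2.569*sqrt(2*9.81)*0.1435^1.5 = 0.253615 m^3/s
Step 2 — volume: V = 0.253615 * 1.291*3600 = 1178.70 m^3
Step 3 — depth: d = V/A * 1000 = 1178.70/3079 * 1000 = 382.8 mm
Therefore the depth of water applied = 382.8 mm.


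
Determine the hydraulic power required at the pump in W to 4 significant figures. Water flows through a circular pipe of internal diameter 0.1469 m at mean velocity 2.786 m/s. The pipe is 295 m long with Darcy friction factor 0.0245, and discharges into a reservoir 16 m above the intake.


Approach: apply continuity + Darcy-Weisbach + hydraulic power, Q = A*v; hf = f*(L/D)*(v^2/(2g)); H = static + hf; P = rho*g*Q*H.
Step 1 — flow rate (continuity, Q = A*v):
  A = pi*(0.1469/2)^2 = 0.0169486 m^2
  Q = 0.0169486 * 2.786 = 0.0472188 m^3/s
Step 2 — friction head loss (Darcy-Weisbach):
  hf = 0.0245 * (295/0.1469) * (2.786^2 / (2*9.81))
  hf = 19.4639 m
Step 3 — total head: H = 16 + 19.4639 = 35.4639 m
Step 4 — hydraulic power (P = rho*g*Q*H):
  P = 1000 * 9.81 * 0.0472188 * 35.4639 = 16430 W
Therefore the hydraulic power required at the pump = 16430 W.


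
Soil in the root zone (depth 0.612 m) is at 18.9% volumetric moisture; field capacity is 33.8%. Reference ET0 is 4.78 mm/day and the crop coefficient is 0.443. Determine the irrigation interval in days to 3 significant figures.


Approach: apply soil-water budget scheduling, SMD = (FC-theta)/100*depth*1000; ETc = ET0*Kc; interval = SMD/ETc.
Step 1 — soil moisture deficit:
  SMD = (33.8 - 18.9)/100 * 0.612 * 1000 = 91.188 mm
Step 2 — daily crop ET (ETc = ET0*Kc):
  ETc = 4.78 * 0.443 = 2.1175 mm/day
Step 3 — irrigation interval (SMD/ETc):
  interval = 91.188 / 2.1175 = 43.1 days
Therefore the irrigation interval = 43.1 days.


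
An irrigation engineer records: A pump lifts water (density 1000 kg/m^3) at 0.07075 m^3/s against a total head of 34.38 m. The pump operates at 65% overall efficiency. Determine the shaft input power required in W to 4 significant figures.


Approach: apply hydraulic power then efficiency conversion, P = rho*g*Q*H; P_in = P/eta.
Step 1 — hydraulic power (P = rho*g*Q*H):
  P = 1000 * 9.81 * 0.07075 * 34.38 = 23861.7 W
Step 2 — input power: P_in = P/eta = 23861.7 / 0.65 = 36710 W
Therefore the shaft input power required = 36710 W.


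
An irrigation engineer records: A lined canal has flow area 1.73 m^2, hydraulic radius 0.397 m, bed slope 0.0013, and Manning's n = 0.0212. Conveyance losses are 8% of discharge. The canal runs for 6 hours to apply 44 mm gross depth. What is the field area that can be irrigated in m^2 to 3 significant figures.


Approach: apply Manning's equation with a conveyance and depth budget, Q = (1/n)*A*R^(2/3)*S^(1/2); Q_field = Q*(1-loss); Area = Q_field*t/(d/1000).
Step 1 — canal discharge (Manning's equation):
  Q = (1/0.0212) * 1.73 * 0.397^(2/3) * 0.0013^(1/2) = 1.5893 m^3/s
Step 2 — delivered flow: Q_field = 1.5893*(1 - 8/100) = 1.4622 m^3/s
Step 3 — volume delivered: V = 1.4622 * 6*3600 = 31583 m^3
Step 4 — area served: A = V / (depth/1000) = 31583 / 0.044 = 718000 m^2
Therefore the field area that can be irrigated = 718000 m^2.


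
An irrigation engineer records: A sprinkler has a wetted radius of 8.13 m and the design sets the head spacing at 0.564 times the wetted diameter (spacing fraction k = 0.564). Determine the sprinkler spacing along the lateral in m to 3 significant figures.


Approach: apply the sprinkler spacing rule (spacing as a fraction of wetted diameter), S = k*(2*R).
S = 0.564 * (2 * 8.13) = 9.17 m
Therefore the sprinkler spacing along the lateral = 9.17 m.


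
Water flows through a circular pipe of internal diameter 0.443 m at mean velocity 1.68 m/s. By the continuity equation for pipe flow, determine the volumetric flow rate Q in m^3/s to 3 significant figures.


Approach: apply the continuity equation for pipe flow, Q = A * v with A = pi*(D/2)^2.
A = pi*(0.443/2)^2 = 0.15413 m^2
Q = 0.15413 * 1.68 = 0.259 m^3/s
Therefore the volumetric flow rate Q = 0.259 m^3/s.


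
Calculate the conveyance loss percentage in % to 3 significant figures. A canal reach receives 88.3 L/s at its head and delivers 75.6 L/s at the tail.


Approach: apply the conveyance loss ratio, loss% = ((Q_head - Q_tail)/Q_head)*100.
loss = ((88.3 - 75.6)/88.3)*100 = 14.4 %
Therefore the conveyance loss percentage = 14.4 %.


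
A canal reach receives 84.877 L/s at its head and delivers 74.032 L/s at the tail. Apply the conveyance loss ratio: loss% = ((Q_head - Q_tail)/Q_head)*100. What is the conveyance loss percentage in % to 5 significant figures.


loss = ((84.877 - 74.032)/84.877)*100 = 12.777 %
Therefore the conveyance loss percentage = 12.777 %.


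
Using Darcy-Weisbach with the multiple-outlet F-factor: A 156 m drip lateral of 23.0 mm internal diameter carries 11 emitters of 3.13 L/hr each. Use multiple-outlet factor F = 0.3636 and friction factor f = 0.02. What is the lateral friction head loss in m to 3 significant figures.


Approach: apply Darcy-Weisbach with the multiple-outlet F-factor, Q = n*q/(3600*1000) m^3/s; v = Q/A; hf = F*f*(L/D)*(v^2/(2g)).
Q = 11*3.13/(3600*1000) = 9.5639e-06 m^3/s
A = pi*(23.0e-3/2)^2 = 4.1548e-04 m^2, so v = Q/A = 0.023019 m/s
hf = 0.3636*0.02*(156/0.0230)*(0.023019^2/(2*9.81)) = 0.00133 m
Therefore the lateral friction head loss = 0.00133 m.


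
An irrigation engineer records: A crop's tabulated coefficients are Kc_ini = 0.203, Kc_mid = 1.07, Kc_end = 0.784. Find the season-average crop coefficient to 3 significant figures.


Approach: apply a simple seasonal average, Kc_avg = (Kc_ini + Kc_mid + Kc_end)/3.
Kc_avg = (0.203 + 1.07 + 0.784)/3 = 0.686
Therefore the season-average crop coefficient = 0.686.


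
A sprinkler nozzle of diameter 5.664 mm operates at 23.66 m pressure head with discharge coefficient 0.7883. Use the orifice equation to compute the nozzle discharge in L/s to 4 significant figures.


Approach: apply the orifice equation, Q = Cd*A*sqrt(2*g*h), A = pi*(d/2)^2.
A = pi*(5.664e-3/2)^2 = 2.51963e-05 m^2
Q = 0.7883 * 2.51963e-05 * sqrt(2*9.81*23.66) * 1000 = 0.4279 L/s
Therefore the nozzle discharge = 0.4279 L/s.


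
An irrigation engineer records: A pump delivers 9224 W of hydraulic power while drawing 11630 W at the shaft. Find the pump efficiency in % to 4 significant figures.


Approach: apply the efficiency ratio, eta = (P_out/P_in)*100.
eta = (9224 / 11630) * 100 = 79.31 %
Therefore the pump efficiency = 79.31 %.


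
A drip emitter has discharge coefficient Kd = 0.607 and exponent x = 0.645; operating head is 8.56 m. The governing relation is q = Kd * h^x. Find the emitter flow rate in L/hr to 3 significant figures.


q = 0.607 * 8.56^0.645 = 2.42 L/hr
Therefore the emitter flow rate = 2.42 L/hr.


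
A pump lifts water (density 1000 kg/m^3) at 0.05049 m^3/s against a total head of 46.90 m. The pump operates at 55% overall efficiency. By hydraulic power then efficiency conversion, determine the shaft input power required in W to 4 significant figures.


Approach: apply hydraulic power then efficiency conversion, P = rho*g*Q*H; P_in = P/eta.
Step 1 — hydraulic power (P = rho*g*Q*H):
  P = 1000 * 9.81 * 0.05049 * 46.90 = 23229.9 W
Step 2 — input power: P_in = P/eta = 23229.9 / 0.55 = 42240 W
Therefore the shaft input power required = 42240 W.


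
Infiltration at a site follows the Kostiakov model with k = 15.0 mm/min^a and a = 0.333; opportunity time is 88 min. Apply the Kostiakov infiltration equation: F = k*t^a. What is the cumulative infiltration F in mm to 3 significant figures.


F = 15.0 * 88^0.333 = 66.6 mm
Therefore the cumulative infiltration F = 66.6 mm.


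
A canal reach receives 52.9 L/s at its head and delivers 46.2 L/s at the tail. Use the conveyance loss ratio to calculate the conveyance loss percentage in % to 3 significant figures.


Approach: apply the conveyance loss ratio, loss% = ((Q_head - Q_tail)/Q_head)*100.
loss = ((52.9 - 46.2)/52.9)*100 = 12.7 %
Therefore the conveyance loss percentage = 12.7 %.


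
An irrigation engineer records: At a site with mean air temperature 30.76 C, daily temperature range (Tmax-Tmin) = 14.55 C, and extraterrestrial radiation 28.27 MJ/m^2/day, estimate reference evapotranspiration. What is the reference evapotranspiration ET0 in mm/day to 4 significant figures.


Approach: apply the Hargreaves-Samani method, ET0 = 0.0023*(Tmean+17.8)*sqrt(Tmax-Tmin)*0.408*Ra.
ET0 = 0.0023*(30.76+17.8)*sqrt(14.55)*0.408*28.27 = 4.914 mm/day
Therefore the reference evapotranspiration ET0 = 4.914 mm/day.


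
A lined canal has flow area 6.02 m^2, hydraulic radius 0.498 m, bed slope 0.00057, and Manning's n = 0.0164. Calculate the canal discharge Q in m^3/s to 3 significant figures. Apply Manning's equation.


Approach: apply Manning's equation, Q = (1/n)*A*R^(2/3)*S^(1/2).
Q = (1/0.0164) * 6.02 * 0.498^(2/3) * 0.00057^(1/2) = 5.51 m^3/s
Therefore the canal discharge Q = 5.51 m^3/s.


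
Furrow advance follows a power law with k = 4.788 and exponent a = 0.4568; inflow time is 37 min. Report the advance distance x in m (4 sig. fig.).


Approach: apply the power-law advance function, x = k*t^a.
x = 4.788 * 37^0.4568 = 24.92 m
Therefore the advance distance x = 24.92 m.


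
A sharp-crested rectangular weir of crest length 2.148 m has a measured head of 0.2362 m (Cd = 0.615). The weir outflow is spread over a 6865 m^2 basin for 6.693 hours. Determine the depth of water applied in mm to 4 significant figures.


Approach: apply the rectangular weir equation with a volume-to-depth conversion, Q = (2/3)*Cd*L*sqrt(2g)*H^1.5; d = Q*t/A * 1000.
Step 1 — weir discharge:
  Q = (2/3)*0.615*2.148*sqrt(2*9.81)*0.2362^1.5 = 0.447803 m^3/s
Step 2 — volume: V = 0.447803 * 6.693*3600 = 10789.7 m^3
Step 3 — depth: d = V/A * 1000 = 10789.7/6865 * 1000 = 1572 mm
Therefore the depth of water applied = 1572 mm.


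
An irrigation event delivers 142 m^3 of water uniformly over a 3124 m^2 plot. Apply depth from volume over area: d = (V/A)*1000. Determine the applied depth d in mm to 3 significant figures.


d = (142 / 3124) * 1000 = 45.5 mm
Therefore the applied depth d = 45.5 mm.


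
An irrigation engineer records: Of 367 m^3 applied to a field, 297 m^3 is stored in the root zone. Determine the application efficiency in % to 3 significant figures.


Approach: apply the application efficiency ratio, Ea = (stored/applied)*100.
Ea = (297/367)*100 = 80.9 %
Therefore the application efficiency = 80.9 %.


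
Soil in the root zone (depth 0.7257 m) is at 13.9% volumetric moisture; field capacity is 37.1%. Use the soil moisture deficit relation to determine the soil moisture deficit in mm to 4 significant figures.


Approach: apply the soil moisture deficit relation, SMD = (FC - theta)/100 * depth * 1000.
SMD = (37.1 - 13.9)/100 * 0.7257 * 1000 = 168.4 mm
Therefore the soil moisture deficit = 168.4 mm.


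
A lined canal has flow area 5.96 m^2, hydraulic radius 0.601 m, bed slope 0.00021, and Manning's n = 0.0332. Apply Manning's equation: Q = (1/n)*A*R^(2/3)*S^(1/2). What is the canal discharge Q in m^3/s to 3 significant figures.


Q = (1/0.0332) * 5.96 * 0.601^(2/3) * 0.00021^(1/2) = 1.85 m^3/s
Therefore the canal discharge Q = 1.85 m^3/s.


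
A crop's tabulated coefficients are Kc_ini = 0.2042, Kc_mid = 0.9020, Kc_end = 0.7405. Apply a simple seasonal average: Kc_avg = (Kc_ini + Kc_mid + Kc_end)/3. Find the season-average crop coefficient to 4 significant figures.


Kc_avg = (0.2042 + 0.9020 + 0.7405)/3 = 0.6156
Therefore the season-average crop coefficient = 0.6156.


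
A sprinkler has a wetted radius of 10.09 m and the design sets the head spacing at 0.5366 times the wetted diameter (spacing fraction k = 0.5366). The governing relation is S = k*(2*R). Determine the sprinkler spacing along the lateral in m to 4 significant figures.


S = 0.5366 * (2 * 10.09) = 10.83 m
Therefore the sprinkler spacing along the lateral = 10.83 m.


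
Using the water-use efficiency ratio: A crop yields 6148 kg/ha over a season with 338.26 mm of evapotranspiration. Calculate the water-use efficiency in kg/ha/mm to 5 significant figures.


Approach: apply the water-use efficiency ratio, WUE = yield/ET.
WUE = 6148 / 338.26 = 18.175 kg/ha/mm
Therefore the water-use efficiency = 18.175 kg/ha/mm.


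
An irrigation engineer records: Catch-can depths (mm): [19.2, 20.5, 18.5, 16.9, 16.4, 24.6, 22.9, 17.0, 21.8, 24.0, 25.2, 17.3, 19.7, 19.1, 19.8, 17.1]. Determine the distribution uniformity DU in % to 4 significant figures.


Approach: apply the low-quarter distribution uniformity, DU = (mean of lowest quarter of readings / overall mean)*100.
sorted lowest 4 of 16: [16.4, 16.9, 17.0, 17.1] -> mean = 16.8500 mm
overall mean = 20.0000 mm
DU = (16.8500/20.0000)*100 = 84.25 %
Therefore the distribution uniformity DU = 84.25 %.


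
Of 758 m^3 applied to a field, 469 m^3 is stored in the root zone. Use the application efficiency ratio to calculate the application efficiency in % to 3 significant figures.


Approach: apply the application efficiency ratio, Ea = (stored/applied)*100.
Ea = (469/758)*100 = 61.9 %
Therefore the application efficiency = 61.9 %.


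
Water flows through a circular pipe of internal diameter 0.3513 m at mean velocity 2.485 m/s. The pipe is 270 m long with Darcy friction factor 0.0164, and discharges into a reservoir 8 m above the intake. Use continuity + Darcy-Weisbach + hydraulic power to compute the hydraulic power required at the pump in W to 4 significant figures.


Approach: apply continuity + Darcy-Weisbach + hydraulic power, Q = A*v; hf = f*(L/D)*(v^2/(2g)); H = static + hf; P = rho*g*Q*H.
Step 1 — flow rate (continuity, Q = A*v):
  A = pi*(0.3513/2)^2 = 0.0969273 m^2
  Q = 0.0969273 * 2.485 = 0.240864 m^3/s
Step 2 — friction head loss (Darcy-Weisbach):
  hf = 0.0164 * (270/0.3513) * (2.485^2 / (2*9.81))
  hf = 3.96719 m
Step 3 — total head: H = 8 + 3.96719 = 11.9672 m
Step 4 — hydraulic power (P = rho*g*Q*H):
  P = 1000 * 9.81 * 0.240864 * 11.9672 = 28280 W
Therefore the hydraulic power required at the pump = 28280 W.


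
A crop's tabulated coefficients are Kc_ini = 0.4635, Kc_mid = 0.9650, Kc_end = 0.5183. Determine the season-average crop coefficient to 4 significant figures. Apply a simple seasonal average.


Approach: apply a simple seasonal average, Kc_avg = (Kc_ini + Kc_mid + Kc_end)/3.
Kc_avg = (0.4635 + 0.9650 + 0.5183)/3 = 0.6489
Therefore the season-average crop coefficient = 0.6489.


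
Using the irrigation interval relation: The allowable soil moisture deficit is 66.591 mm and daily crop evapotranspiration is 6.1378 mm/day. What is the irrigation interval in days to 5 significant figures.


Approach: apply the irrigation interval relation, interval = SMD / ETc.
interval = 66.591 / 6.1378 = 10.849 days
Therefore the irrigation interval = 10.849 days.


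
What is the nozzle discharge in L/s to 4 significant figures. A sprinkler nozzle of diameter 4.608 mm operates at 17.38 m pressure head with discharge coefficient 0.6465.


Approach: apply the orifice equation, Q = Cd*A*sqrt(2*g*h), A = pi*(d/2)^2.
A = pi*(4.608e-3/2)^2 = 1.66769e-05 m^2
Q = 0.6465 * 1.66769e-05 * sqrt(2*9.81*17.38) * 1000 = 0.1991 L/s
Therefore the nozzle discharge = 0.1991 L/s.


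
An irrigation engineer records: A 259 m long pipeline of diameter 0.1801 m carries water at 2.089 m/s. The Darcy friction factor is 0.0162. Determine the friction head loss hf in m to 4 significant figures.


Approach: apply the Darcy-Weisbach equation, hf = f*(L/D)*(v^2/(2g)).
hf = 0.0162 * (259/0.1801) * (2.089^2 / (2*9.81))
hf = 5.182 m
Therefore the friction head loss hf = 5.182 m.


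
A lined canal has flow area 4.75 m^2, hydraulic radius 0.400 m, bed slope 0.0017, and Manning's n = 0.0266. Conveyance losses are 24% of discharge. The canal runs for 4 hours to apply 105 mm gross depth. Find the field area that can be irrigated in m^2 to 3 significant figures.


Approach: apply Manning's equation with a conveyance and depth budget, Q = (1/n)*A*R^(2/3)*S^(1/2); Q_field = Q*(1-loss); Area = Q_field*t/(d/1000).
Step 1 — canal discharge (Manning's equation):
  Q = (1/0.0266) * 4.75 * 0.400^(2/3) * 0.0017^(1/2) = 3.9971 m^3/s
Step 2 — delivered flow: Q_field = 3.9971*(1 - 24/100) = 3.0378 m^3/s
Step 3 — volume delivered: V = 3.0378 * 4*3600 = 43744 m^3
Step 4 — area served: A = V / (depth/1000) = 43744 / 0.105 = 417000 m^2
Therefore the field area that can be irrigated = 417000 m^2.


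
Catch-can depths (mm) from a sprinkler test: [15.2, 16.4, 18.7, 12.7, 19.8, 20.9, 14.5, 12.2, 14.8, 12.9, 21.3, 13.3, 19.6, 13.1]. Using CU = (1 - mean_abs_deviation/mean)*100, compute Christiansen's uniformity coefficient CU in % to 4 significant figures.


mean = 16.1000 mm
mean |d_i - mean| = 2.87143 mm
CU = (1 - 2.87143/16.1000)*100 = 82.17 %
Therefore Christiansen's uniformity coefficient CU = 82.17 %.


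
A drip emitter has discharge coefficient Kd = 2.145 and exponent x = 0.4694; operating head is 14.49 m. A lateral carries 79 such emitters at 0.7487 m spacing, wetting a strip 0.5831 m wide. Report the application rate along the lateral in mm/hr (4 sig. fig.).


Approach: apply the emitter equation with a lateral mass balance, q = Kd*h^x; Q = n*q; rate = Q/(n*spacing*width).
Step 1 — single emitter flow (q = Kd*h^x):
  q = 2.145 * 14.49^0.4694 = 7.52372 L/hr
Step 2 — total lateral flow: Q = 79 * 7.52372 = 594.374 L/hr
Step 3 — wetted area: A = 79 * 0.7487 * 0.5831 = 34.4888 m^2
Step 4 — application rate: Q/A = 594.374/34.4888 = 17.23 mm/hr
Therefore the application rate along the lateral = 17.23 mm/hr.


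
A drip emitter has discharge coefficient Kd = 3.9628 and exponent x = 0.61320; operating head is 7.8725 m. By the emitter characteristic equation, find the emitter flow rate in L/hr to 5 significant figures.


Approach: apply the emitter characteristic equation, q = Kd * h^x.
q = 3.9628 * 7.8725^0.61320 = 14.044 L/hr
Therefore the emitter flow rate = 14.044 L/hr.


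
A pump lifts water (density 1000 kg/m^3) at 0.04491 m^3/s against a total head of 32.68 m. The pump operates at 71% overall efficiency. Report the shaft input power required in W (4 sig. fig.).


Approach: apply hydraulic power then efficiency conversion, P = rho*g*Q*H; P_in = P/eta.
Step 1 — hydraulic power (P = rho*g*Q*H):
  P = 1000 * 9.81 * 0.04491 * 32.68 = 14397.7 W
Step 2 — input power: P_in = P/eta = 14397.7 / 0.71 = 20280 W
Therefore the shaft input power required = 20280 W.


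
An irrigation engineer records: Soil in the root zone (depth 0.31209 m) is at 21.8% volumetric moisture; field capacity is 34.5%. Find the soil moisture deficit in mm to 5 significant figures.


Approach: apply the soil moisture deficit relation, SMD = (FC - theta)/100 * depth * 1000.
SMD = (34.5 - 21.8)/100 * 0.31209 * 1000 = 39.635 mm
Therefore the soil moisture deficit = 39.635 mm.


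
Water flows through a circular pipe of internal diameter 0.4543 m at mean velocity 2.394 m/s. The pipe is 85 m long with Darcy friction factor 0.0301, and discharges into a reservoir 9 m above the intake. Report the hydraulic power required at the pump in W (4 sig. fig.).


Approach: apply continuity + Darcy-Weisbach + hydraulic power, Q = A*v; hf = f*(L/D)*(v^2/(2g)); H = static + hf; P = rho*g*Q*H.
Step 1 — flow rate (continuity, Q = A*v):
  A = pi*(0.4543/2)^2 = 0.162097 m^2
  Q = 0.162097 * 2.394 = 0.388061 m^3/s
Step 2 — friction head loss (Darcy-Weisbach):
  hf = 0.0301 * (85/0.4543) * (2.394^2 / (2*9.81))
  hf = 1.64510 m
Step 3 — total head: H = 9 + 1.64510 = 10.6451 m
Step 4 — hydraulic power (P = rho*g*Q*H):
  P = 1000 * 9.81 * 0.388061 * 10.6451 = 40520 W
Therefore the hydraulic power required at the pump = 40520 W.


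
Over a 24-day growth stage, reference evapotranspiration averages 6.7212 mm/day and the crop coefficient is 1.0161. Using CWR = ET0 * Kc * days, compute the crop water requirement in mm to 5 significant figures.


CWR = 6.7212 * 1.0161 * 24 = 163.91 mm
Therefore the crop water requirement = 163.91 mm.


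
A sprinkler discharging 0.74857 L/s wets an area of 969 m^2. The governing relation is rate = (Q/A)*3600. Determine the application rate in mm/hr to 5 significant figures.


rate = (0.74857 / 969) * 3600 = 2.7811 mm/hr
Therefore the application rate = 2.7811 mm/hr.


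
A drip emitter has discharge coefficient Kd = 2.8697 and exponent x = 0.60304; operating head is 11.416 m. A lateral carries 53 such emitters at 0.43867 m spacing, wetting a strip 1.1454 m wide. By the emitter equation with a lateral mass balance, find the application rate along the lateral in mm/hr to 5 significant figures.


Approach: apply the emitter equation with a lateral mass balance, q = Kd*h^x; Q = n*q; rate = Q/(n*spacing*width).
Step 1 — single emitter flow (q = Kd*h^x):
  q = 2.8697 * 11.416^0.60304 = 12.46120 L/hr
Step 2 — total lateral flow: Q = 53 * 12.46120 = 660.4434 L/hr
Step 3 — wetted area: A = 53 * 0.43867 * 1.1454 = 26.62999 m^2
Step 4 — application rate: Q/A = 660.4434/26.62999 = 24.801 mm/hr
Therefore the application rate along the lateral = 24.801 mm/hr.


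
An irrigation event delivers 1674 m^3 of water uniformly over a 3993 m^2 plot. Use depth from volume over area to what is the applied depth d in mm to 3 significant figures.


Approach: apply depth from volume over area, d = (V/A)*1000.
d = (1674 / 3993) * 1000 = 419 mm
Therefore the applied depth d = 419 mm.


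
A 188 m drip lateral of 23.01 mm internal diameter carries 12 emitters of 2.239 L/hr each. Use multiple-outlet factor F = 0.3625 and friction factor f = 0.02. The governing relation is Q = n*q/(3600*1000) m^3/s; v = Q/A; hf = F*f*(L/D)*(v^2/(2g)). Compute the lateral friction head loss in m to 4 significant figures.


Q = 12*2.239/(3600*1000) = 7.46333e-06 m^3/s
A = pi*(23.01e-3/2)^2 = 4.15837e-04 m^2, so v = Q/A = 0.0179477 m/s
hf = 0.3625*0.02*(188/0.02301)*(0.0179477^2/(2*9.81)) = 0.0009725 m
Therefore the lateral friction head loss = 0.0009725 m.


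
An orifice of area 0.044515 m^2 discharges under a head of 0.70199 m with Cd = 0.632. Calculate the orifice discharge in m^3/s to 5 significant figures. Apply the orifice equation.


Approach: apply the orifice equation, Q = Cd*A*sqrt(2*g*h).
Q = 0.632 * 0.044515 * sqrt(2*9.81*0.70199) = 0.10441 m^3/s
Therefore the orifice discharge = 0.10441 m^3/s.
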